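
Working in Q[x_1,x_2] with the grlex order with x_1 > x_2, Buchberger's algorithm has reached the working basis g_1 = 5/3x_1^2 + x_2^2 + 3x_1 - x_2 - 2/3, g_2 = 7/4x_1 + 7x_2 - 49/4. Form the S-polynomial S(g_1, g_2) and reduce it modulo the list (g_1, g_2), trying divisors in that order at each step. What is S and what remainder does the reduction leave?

lcm(LM(g_1), LM(g_2)) = x_1^2.
S = (lcm/LT(g_1))·g_1 − (lcm/LT(g_2))·g_2 = -4x_1x_2 + 3/5x_2^2 + 44/5x_1 - 3/5x_2 - 2/5.
Reduce S modulo (g_1, g_2) in that order:
  leading term x_1x_2: subtract (-16/7x_2)·g_2 from -4x_1x_2 + 3/5x_2^2 + 44/5x_1 - 3/5x_2 - 2/5 → 83/5x_2^2 + 44/5x_1 - 143/5x_2 - 2/5
  leading term x_2^2: no divisor's leading term divides it; move 83/5x_2^2 to the remainder.
  leading term x_1: subtract (176/35)·g_2 from 44/5x_1 - 143/5x_2 - 2/5 → -319/5x_2 + 306/5
  leading term x_2: no divisor's leading term divides it; move -319/5x_2 to the remainder.
  leading term 1: no divisor's leading term divides it; move 306/5 to the remainder.
The remainder 83/5x_2^2 - 319/5x_2 + 306/5 is nonzero, so it would be added as the next basis element.

S(g_1, g_2) = -4x_1x_2 + 3/5x_2^2 + 44/5x_1 - 3/5x_2 - 2/5; remainder on division = 83/5x_2^2 - 319/5x_2 + 306/5.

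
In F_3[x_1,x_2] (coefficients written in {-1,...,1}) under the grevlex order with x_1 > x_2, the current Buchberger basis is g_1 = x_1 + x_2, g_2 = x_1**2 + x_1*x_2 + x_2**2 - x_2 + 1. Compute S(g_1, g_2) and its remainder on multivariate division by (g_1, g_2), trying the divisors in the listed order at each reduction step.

lcm(LM(g_1), LM(g_2)) = x_1**2.
S = (lcm/LT(g_1))·g_1 − (lcm/LT(g_2))·g_2 = -x_2**2 + x_2 - 1.
Reduce S modulo (g_1, g_2) in that order:
  leading term x_2**2: no divisor's leading term divides it; move -x_2**2 to the remainder.
  leading term x_2: no divisor's leading term divides it; move x_2 to the remainder.
  leading term 1: no divisor's leading term divides it; move -1 to the remainder.
The remainder -x_2**2 + x_2 - 1 is nonzero, so it would be added as the next basis element.
This is the inner loop of Buchberger's algorithm — each nonzero remainder becomes a new basis element.

S(g_1, g_2) = -x_2**2 + x_2 - 1; remainder on division = -x_2**2 + x_2 - 1.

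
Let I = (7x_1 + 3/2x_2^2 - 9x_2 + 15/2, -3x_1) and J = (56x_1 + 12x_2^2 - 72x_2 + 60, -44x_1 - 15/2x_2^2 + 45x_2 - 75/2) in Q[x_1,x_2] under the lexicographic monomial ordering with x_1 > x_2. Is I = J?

Yes, the ideals are equal.

Equality of ideals is decidable: compute both reduced Gröbner bases (unique for the ordering) and check whether they agree.
Buchberger on the first generating set:
f_1 = 7x_1 + 3/2x_2^2 - 9x_2 + 15/2, LT = x_1.
f_2 = -3x_1, LT = x_1.

S(f_1,f_2): lcm = x_1. S = 3/14x_2^2 - 9/7x_2 + 15/14.
  leading term x_2^2: no divisor's leading term divides it; move 3/14x_2^2 to the remainder.
  leading term x_2: no divisor's leading term divides it; move -9/7x_2 to the remainder.
  leading term 1: no divisor's leading term divides it; move 15/14 to the remainder.
  remainder 3/14x_2^2 - 9/7x_2 + 15/14 ≠ 0; add g_3 = 3/14x_2^2 - 9/7x_2 + 15/14 to the basis.

The other S-polynomials (S(f_1,g_3), S(f_2,g_3)) all reduce to 0 modulo the current basis, so we have a Gröbner basis.
Inter-reduce: drop elements whose leading term is divisible by another's, tail-reduce, and make monic.
Reduced Gröbner basis: {x_1, x_2^2 - 6x_2 + 5}.

Buchberger on the second generating set:
h_1 = 56x_1 + 12x_2^2 - 72x_2 + 60, LT = x_1.
h_2 = -44x_1 - 15/2x_2^2 + 45x_2 - 75/2, LT = x_1.

S(h_1,h_2): lcm = x_1. S = 27/616x_2^2 - 81/308x_2 + 135/616.
  leading term x_2^2: no divisor's leading term divides it; move 27/616x_2^2 to the remainder.
  leading term x_2: no divisor's leading term divides it; move -81/308x_2 to the remainder.
  leading term 1: no divisor's leading term divides it; move 135/616 to the remainder.
  remainder 27/616x_2^2 - 81/308x_2 + 135/616 ≠ 0; add k_3 = 27/616x_2^2 - 81/308x_2 + 135/616 to the basis.

The other S-polynomials (S(h_1,k_3), S(h_2,k_3)) all reduce to 0 modulo the current basis, so we have a Gröbner basis.
Inter-reduce: drop elements whose leading term is divisible by another's, tail-reduce, and make monic.
Reduced Gröbner basis: {x_1, x_2^2 - 6x_2 + 5}.

These coincide, so the ideals are equal.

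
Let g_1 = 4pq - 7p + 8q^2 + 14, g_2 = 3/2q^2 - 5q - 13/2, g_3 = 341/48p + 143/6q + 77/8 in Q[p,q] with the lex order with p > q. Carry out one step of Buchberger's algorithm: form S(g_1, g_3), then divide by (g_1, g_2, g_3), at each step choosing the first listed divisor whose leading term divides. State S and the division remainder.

lcm(LM(g_1), LM(g_3)) = pq.
S = (lcm/LT(g_1))·g_1 − (lcm/LT(g_3))·g_3 = -7/4p - 42/31q^2 - 42/31q + 7/2.
Reduce S modulo (g_1, g_2, g_3) in that order:
  leading term p: subtract (-84/341)·g_3 from -7/4p - 42/31q^2 - 42/31q + 7/2 → -42/31q^2 + 140/31q + 182/31
  leading term q^2: subtract (-28/31)·g_2 from -42/31q^2 + 140/31q + 182/31 → 0
The remainder is 0, so this S-polynomial contributes no new basis element.

S(g_1, g_3) = -7/4p - 42/31q^2 - 42/31q + 7/2; remainder on division = 0.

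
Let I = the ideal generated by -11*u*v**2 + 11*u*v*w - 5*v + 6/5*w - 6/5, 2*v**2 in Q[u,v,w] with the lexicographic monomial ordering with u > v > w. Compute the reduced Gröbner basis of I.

G = {u*v - 5/11*v + 6/55*w - 6/55, v**2, v*w - v, w**2 - 2*w + 1}

f_1 = -11*u*v**2 + 11*u*v*w - 5*v + 6/5*w - 6/5, LT = u*v**2.
f_2 = 2*v**2, LT = v**2.

S(f_1,f_2): lcm = u*v**2. S = -u*v*w + 5/11*v - 6/55*w + 6/55.
  reduce S modulo (f_1, f_2):
  remainder -u*v*w + 5/11*v - 6/55*w + 6/55 ≠ 0; add g_3 = -u*v*w + 5/11*v - 6/55*w + 6/55 to the basis.

S(f_1,g_3): lcm = u*v**2*w. S = -u*v*w**2 + 5/11*v**2 + 19/55*v*w + 6/55*v - 6/55*w**2 + 6/55*w.
  reduce S modulo (f_1, f_2, g_3):
  remainder -6/55*v*w + 6/55*v ≠ 0; add g_4 = -6/55*v*w + 6/55*v to the basis.

S(g_3,g_4): lcm = u*v*w. S = u*v - 5/11*v + 6/55*w - 6/55.
  reduce S modulo (f_1, f_2, g_3, g_4):
  remainder u*v - 5/11*v + 6/55*w - 6/55 ≠ 0; add g_5 = u*v - 5/11*v + 6/55*w - 6/55 to the basis.

S(g_3,g_5): lcm = u*v*w. S = 5/11*v*w - 5/11*v - 6/55*w**2 + 12/55*w - 6/55.
  reduce S modulo (f_1, f_2, g_3, g_4, g_5):
  remainder -6/55*w**2 + 12/55*w - 6/55 ≠ 0; add g_6 = -6/55*w**2 + 12/55*w - 6/55 to the basis.

The other S-polynomials (S(f_2,g_3), S(f_1,g_4), S(f_2,g_4), S(f_1,g_5), S(f_2,g_5), S(g_4,g_5), S(f_1,g_6), S(f_2,g_6), S(g_3,g_6), S(g_4,g_6), S(g_5,g_6)) all reduce to 0 modulo the current basis, so we have a Gröbner basis.
Inter-reduce: drop elements whose leading term is divisible by another's, tail-reduce, and make monic.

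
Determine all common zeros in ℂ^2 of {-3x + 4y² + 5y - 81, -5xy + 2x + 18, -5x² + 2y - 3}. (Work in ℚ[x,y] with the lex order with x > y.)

Compute a lex Gröbner basis by Buchberger's algorithm.
f_1 = -3x + 4y² + 5y - 81, LT = x.
f_2 = -5xy + 2x + 18, LT = xy.
f_3 = -5x² + 2y - 3, LT = x².

S(f_1,f_2): lcm = xy. S = ⅖x - 4/3y³ - 5/3y² + 27y + 18/5.
  reduce S modulo (f_1, f_2, f_3):
  remainder -4/3y³ - 17/15y² + 83/3y - 36/5 ≠ 0; add h_4 = -4/3y³ - 17/15y² + 83/3y - 36/5 to the basis.

S(f_1,f_3): lcm = x². S = -4/3xy² - 5/3xy + 27x + ⅖y - ⅗.
  reduce S modulo (f_1, f_2, f_3, h_4):
  remainder 2612/75y² + 587/15y - 17844/25 ≠ 0; add h_5 = 2612/75y² + 587/15y - 17844/25 to the basis.

S(f_2,f_3): lcm = x²y. S = -⅖x² - 18/5x + ⅖y² - ⅗y.
  reduce S modulo (f_1, f_2, f_3, h_4, h_5):
  remainder -59289/32650y + 118578/16325 ≠ 0; add h_6 = -59289/32650y + 118578/16325 to the basis.

The other S-polynomials (S(f_1,h_4), S(f_2,h_4), S(f_3,h_4), S(f_1,h_5), S(f_2,h_5), S(f_3,h_5), S(h_4,h_5), S(f_1,h_6), S(f_2,h_6), S(f_3,h_6), S(h_4,h_6), S(h_5,h_6)) all reduce to 0 modulo the current basis, so we have a Gröbner basis.
Inter-reduce: drop elements whose leading term is divisible by another's, tail-reduce, and make monic.
Reduced Gröbner basis: {x - 1, y - 4}.

From the last basis element, y - 4 = 0, so y takes values in {4}. Each choice, substituted upward through the basis, yields the corresponding point(s) of the solution set.
  y = 4: the earlier basis element becomes x - 1 = 0, giving x = 1 — point (1, 4).

{(1, 4)}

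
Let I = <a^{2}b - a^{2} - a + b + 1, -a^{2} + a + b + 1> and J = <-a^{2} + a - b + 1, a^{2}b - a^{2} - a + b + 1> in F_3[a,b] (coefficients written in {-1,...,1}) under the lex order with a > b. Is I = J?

Two ideals are equal iff their reduced Gröbner bases coincide (the reduced basis is unique for a fixed ordering).
Buchberger on the first generating set:
f_1 = a^{2}b - a^{2} - a + b + 1, LT = a^{2}b.
f_2 = -a^{2} + a + b + 1, LT = a^{2}.

S(f_1,f_2): lcm = a^{2}b. S = -a^{2} + ab - a + b^{2} - b + 1.
  leading term a^{2}: subtract (1)·f_2 from -a^{2} + ab - a + b^{2} - b + 1 → ab + a + b^{2} + b
  leading term ab: no divisor's leading term divides it; move ab to the remainder.
  leading term a: no divisor's leading term divides it; move a to the remainder.
  leading term b^{2}: no divisor's leading term divides it; move b^{2} to the remainder.
  leading term b: no divisor's leading term divides it; move b to the remainder.
  remainder ab + a + b^{2} + b ≠ 0; add g_3 = ab + a + b^{2} + b to the basis.

S(f_1,g_3): lcm = a^{2}b. S = a^{2} - ab^{2} - ab - a + b + 1.
  leading term a^{2}: subtract (-1)·f_2 from a^{2} - ab^{2} - ab - a + b + 1 → -ab^{2} - ab - b - 1
  leading term ab^{2}: subtract (-b)·g_3 from -ab^{2} - ab - b - 1 → b^{3} + b^{2} - b - 1
  leading term b^{3}: no divisor's leading term divides it; move b^{3} to the remainder.
  leading term b^{2}: no divisor's leading term divides it; move b^{2} to the remainder.
  leading term b: no divisor's leading term divides it; move -b to the remainder.
  leading term 1: no divisor's leading term divides it; move -1 to the remainder.
  remainder b^{3} + b^{2} - b - 1 ≠ 0; add g_4 = b^{3} + b^{2} - b - 1 to the basis.

The other S-polynomials (S(f_2,g_3), S(f_1,g_4), S(f_2,g_4), S(g_3,g_4)) all reduce to 0 modulo the current basis, so we have a Gröbner basis.
Inter-reduce: drop elements whose leading term is divisible by another's, tail-reduce, and make monic.
Reduced Gröbner basis: {a^{2} - a - b - 1, ab + a + b^{2} + b, b^{3} + b^{2} - b - 1}.

Buchberger on the second generating set:
h_1 = -a^{2} + a - b + 1, LT = a^{2}.
h_2 = a^{2}b - a^{2} - a + b + 1, LT = a^{2}b.

S(h_1,h_2): lcm = a^{2}b. S = a^{2} - ab + a + b^{2} + b - 1.
  leading term a^{2}: subtract (-1)·h_1 from a^{2} - ab + a + b^{2} + b - 1 → -ab - a + b^{2}
  leading term ab: no divisor's leading term divides it; move -ab to the remainder.
  leading term a: no divisor's leading term divides it; move -a to the remainder.
  leading term b^{2}: no divisor's leading term divides it; move b^{2} to the remainder.
  remainder -ab - a + b^{2} ≠ 0; add k_3 = -ab - a + b^{2} to the basis.

S(h_1,k_3): lcm = a^{2}b. S = -a^{2} + ab^{2} - ab + b^{2} - b.
  leading term a^{2}: subtract (1)·h_1 from -a^{2} + ab^{2} - ab + b^{2} - b → ab^{2} - ab - a + b^{2} - 1
  leading term ab^{2}: subtract (-b)·k_3 from ab^{2} - ab - a + b^{2} - 1 → ab - a + b^{3} + b^{2} - 1
  leading term ab: subtract (-1)·k_3 from ab - a + b^{3} + b^{2} - 1 → a + b^{3} - b^{2} - 1
  leading term a: no divisor's leading term divides it; move a to the remainder.
  leading term b^{3}: no divisor's leading term divides it; move b^{3} to the remainder.
  leading term b^{2}: no divisor's leading term divides it; move -b^{2} to the remainder.
  leading term 1: no divisor's leading term divides it; move -1 to the remainder.
  remainder a + b^{3} - b^{2} - 1 ≠ 0; add k_4 = a + b^{3} - b^{2} - 1 to the basis.

S(h_1,k_4): lcm = a^{2}. S = -ab^{3} + ab^{2} + b - 1.
  leading term ab^{3}: subtract (b^{2})·k_3 from -ab^{3} + ab^{2} + b - 1 → -ab^{2} - b^{4} + b - 1
  leading term ab^{2}: subtract (b)·k_3 from -ab^{2} - b^{4} + b - 1 → ab - b^{4} - b^{3} + b - 1
  leading term ab: subtract (-1)·k_3 from ab - b^{4} - b^{3} + b - 1 → -a - b^{4} - b^{3} + b^{2} + b - 1
  leading term a: subtract (-1)·k_4 from -a - b^{4} - b^{3} + b^{2} + b - 1 → -b^{4} + b + 1
  leading term b^{4}: no divisor's leading term divides it; move -b^{4} to the remainder.
  leading term b: no divisor's leading term divides it; move b to the remainder.
  leading term 1: no divisor's leading term divides it; move 1 to the remainder.
  remainder -b^{4} + b + 1 ≠ 0; add k_5 = -b^{4} + b + 1 to the basis.

The other S-polynomials (S(h_2,k_3), S(h_2,k_4), S(k_3,k_4), S(h_1,k_5), S(h_2,k_5), S(k_3,k_5), S(k_4,k_5)) all reduce to 0 modulo the current basis, so we have a Gröbner basis.
Inter-reduce: drop elements whose leading term is divisible by another's, tail-reduce, and make monic.
Reduced Gröbner basis: {a + b^{3} - b^{2} - 1, b^{4} - b - 1}.

Since the reduced bases disagree, the two ideals are not the same.

No, the ideals differ.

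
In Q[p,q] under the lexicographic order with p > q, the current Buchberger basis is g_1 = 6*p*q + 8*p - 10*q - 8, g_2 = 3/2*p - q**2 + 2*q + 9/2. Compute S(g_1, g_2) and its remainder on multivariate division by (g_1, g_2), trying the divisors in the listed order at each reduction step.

S(g_1, g_2) = 4/3*p + 2/3*q**3 - 4/3*q**2 - 14/3*q - 4/3; remainder on division = 2/3*q**3 - 4/9*q**2 - 58/9*q - 16/3.

lcm(LM(g_1), LM(g_2)) = p*q.
S = (lcm/LT(g_1))·g_1 − (lcm/LT(g_2))·g_2 = 4/3*p + 2/3*q**3 - 4/3*q**2 - 14/3*q - 4/3.
Reduce S modulo (g_1, g_2) in that order:
  leading term p: subtract (8/9)·g_2 from 4/3*p + 2/3*q**3 - 4/3*q**2 - 14/3*q - 4/3 → 2/3*q**3 - 4/9*q**2 - 58/9*q - 16/3
  leading term q**3: no divisor's leading term divides it; move 2/3*q**3 to the remainder.
  leading term q**2: no divisor's leading term divides it; move -4/9*q**2 to the remainder.
  leading term q: no divisor's leading term divides it; move -58/9*q to the remainder.
  leading term 1: no divisor's leading term divides it; move -16/3 to the remainder.
The remainder 2/3*q**3 - 4/9*q**2 - 58/9*q - 16/3 is nonzero, so it would be added as the next basis element.
This is the inner loop of Buchberger's algorithm — each nonzero remainder becomes a new basis element.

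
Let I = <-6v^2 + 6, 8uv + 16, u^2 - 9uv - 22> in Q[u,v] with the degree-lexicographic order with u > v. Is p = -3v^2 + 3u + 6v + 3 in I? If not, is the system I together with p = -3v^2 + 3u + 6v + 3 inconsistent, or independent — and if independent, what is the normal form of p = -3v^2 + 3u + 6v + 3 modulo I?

First compute the reduced Gröbner basis of I by Buchberger's algorithm.
f_1 = -6v^2 + 6, LT = v^2.
f_2 = 8uv + 16, LT = uv.
f_3 = u^2 - 9uv - 22, LT = u^2.

S(f_1,f_2): lcm = uv^2. S = -u - 2v.
  leading term u: no divisor's leading term divides it; move -u to the remainder.
  leading term v: no divisor's leading term divides it; move -2v to the remainder.
  remainder -u - 2v ≠ 0; add h_4 = -u - 2v to the basis.

The other S-polynomials (S(f_1,f_3), S(f_2,f_3), S(f_1,h_4), S(f_2,h_4), S(f_3,h_4)) all reduce to 0 modulo the current basis, so we have a Gröbner basis.
Inter-reduce: drop elements whose leading term is divisible by another's, tail-reduce, and make monic.
Reduced Gröbner basis: {v^2 - 1, u + 2v}.
Label its elements g_1 = v^2 - 1, g_2 = u + 2v.

Reduce p = -3v^2 + 3u + 6v + 3 modulo G:
  leading term v^2: subtract (-3)·g_1 from -3v^2 + 3u + 6v + 3 → 3u + 6v
  leading term u: subtract (3)·g_2 from 3u + 6v → 0
  normal form = 0.
Since the normal form is 0, p ∈ I.

-3v^2 + 3u + 6v + 3 lies in I (it reduces to 0).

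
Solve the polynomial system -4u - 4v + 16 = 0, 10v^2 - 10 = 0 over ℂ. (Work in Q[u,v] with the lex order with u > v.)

Compute a lex Gröbner basis by Buchberger's algorithm.
f_1 = -4u - 4v + 16, LT = u.
f_2 = 10v^2 - 10, LT = v^2.

The S-polynomials (S(f_1,f_2)) all reduce to 0 modulo the current basis, so we have a Gröbner basis.
Inter-reduce: drop elements whose leading term is divisible by another's, tail-reduce, and make monic.
Reduced Gröbner basis: {u + v - 4, v^2 - 1}.

The lex basis is triangular: the last element involves only v. Solving v^2 - 1 = 0 gives v ∈ {-1, 1}; substituting each value into the earlier elements determines the remaining variables.
  v = -1: the earlier basis element becomes u - 5 = 0, giving u = 5 — point (5, -1).
  v = 1: the earlier basis element becomes u - 3 = 0, giving u = 3 — point (3, 1).
Check: every point annihilates each of the original generators.

{(5, -1), (3, 1)}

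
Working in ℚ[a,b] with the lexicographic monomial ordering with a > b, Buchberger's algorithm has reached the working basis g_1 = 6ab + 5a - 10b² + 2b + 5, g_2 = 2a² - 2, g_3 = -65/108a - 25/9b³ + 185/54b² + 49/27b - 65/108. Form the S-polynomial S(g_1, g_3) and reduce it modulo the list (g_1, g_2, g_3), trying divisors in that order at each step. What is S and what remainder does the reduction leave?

S(g_1, g_3) = ⅚a - 60/13b⁴ + 74/13b³ + 263/195b² - ⅔b + ⅚; remainder on division = -60/13b⁴ + 24/13b³ + 396/65b² + 24/13b.

lcm(LM(g_1), LM(g_3)) = ab.
S = (lcm/LT(g_1))·g_1 − (lcm/LT(g_3))·g_3 = ⅚a - 60/13b⁴ + 74/13b³ + 263/195b² - ⅔b + ⅚.
Reduce S modulo (g_1, g_2, g_3) in that order:
  leading term a: subtract (-18/13)·g_3 from ⅚a - 60/13b⁴ + 74/13b³ + 263/195b² - ⅔b + ⅚ → -60/13b⁴ + 24/13b³ + 396/65b² + 24/13b
  leading term b⁴: no divisor's leading term divides it; move -60/13b⁴ to the remainder.
  leading term b³: no divisor's leading term divides it; move 24/13b³ to the remainder.
  leading term b²: no divisor's leading term divides it; move 396/65b² to the remainder.
  leading term b: no divisor's leading term divides it; move 24/13b to the remainder.
The remainder -60/13b⁴ + 24/13b³ + 396/65b² + 24/13b is nonzero, so it would be added as the next basis element.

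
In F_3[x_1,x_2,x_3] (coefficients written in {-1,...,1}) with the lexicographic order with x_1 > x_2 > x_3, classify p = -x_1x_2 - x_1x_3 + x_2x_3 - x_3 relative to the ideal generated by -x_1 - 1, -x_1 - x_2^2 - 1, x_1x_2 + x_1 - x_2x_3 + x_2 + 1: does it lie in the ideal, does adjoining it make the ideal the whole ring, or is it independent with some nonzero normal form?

-x_1x_2 - x_1x_3 + x_2x_3 - x_3 is independent of I; its normal form modulo I is x_2.

First compute the reduced Gröbner basis of I by Buchberger's algorithm.
f_1 = -x_1 - 1, LT = x_1.
f_2 = -x_1 - x_2^2 - 1, LT = x_1.
f_3 = x_1x_2 + x_1 - x_2x_3 + x_2 + 1, LT = x_1x_2.

S(f_1,f_2): lcm = x_1. S = -x_2^2.
  leading term x_2^2: no divisor's leading term divides it; move -x_2^2 to the remainder.
  remainder -x_2^2 ≠ 0; add h_4 = -x_2^2 to the basis.

S(f_1,f_3): lcm = x_1x_2. S = -x_1 + x_2x_3 - 1.
  leading term x_1: subtract (1)·f_1 from -x_1 + x_2x_3 - 1 → x_2x_3
  leading term x_2x_3: no divisor's leading term divides it; move x_2x_3 to the remainder.
  remainder x_2x_3 ≠ 0; add h_5 = x_2x_3 to the basis.

The other S-polynomials (S(f_2,f_3), S(f_1,h_4), S(f_2,h_4), S(f_3,h_4), S(f_1,h_5), S(f_2,h_5), S(f_3,h_5), S(h_4,h_5)) all reduce to 0 modulo the current basis, so we have a Gröbner basis.
Inter-reduce: drop elements whose leading term is divisible by another's, tail-reduce, and make monic.
Reduced Gröbner basis: {x_1 + 1, x_2^2, x_2x_3}.
Label its elements g_1 = x_1 + 1, g_2 = x_2^2, g_3 = x_2x_3.

Reduce p = -x_1x_2 - x_1x_3 + x_2x_3 - x_3 modulo G:
  leading term x_1x_2: subtract (-x_2)·g_1 from -x_1x_2 - x_1x_3 + x_2x_3 - x_3 → -x_1x_3 + x_2x_3 + x_2 - x_3
  leading term x_1x_3: subtract (-x_3)·g_1 from -x_1x_3 + x_2x_3 + x_2 - x_3 → x_2x_3 + x_2
  leading term x_2x_3: subtract (1)·g_3 from x_2x_3 + x_2 → x_2
  leading term x_2: no divisor's leading term divides it; move x_2 to the remainder.
  normal form = x_2.
The normal form is nonzero, so p ∉ I. Since p minus its normal form lies in I, I + (p) = I + (r) where r = x_2; decide whether this ideal is the whole ring.
Run Buchberger on G together with r (pairs among the g_i already reduce to 0 since G is a Gröbner basis):
g_1 = x_1 + 1, LT = x_1.
g_2 = x_2^2, LT = x_2^2.
g_3 = x_2x_3, LT = x_2x_3.
r = x_2, LT = x_2.

The S-polynomials (S(g_1,g_2), S(g_1,g_3), S(g_1,r), S(g_2,g_3), S(g_2,r), S(g_3,r)) all reduce to 0 modulo the current basis, so we have a Gröbner basis.
Inter-reduce: drop elements whose leading term is divisible by another's, tail-reduce, and make monic.
Reduced Gröbner basis: {x_1 + 1, x_2}.
The reduced Gröbner basis of I + (p) is {x_1 + 1, x_2} ≠ {1}, a proper ideal, so the enlarged system stays consistent: p is independent of I, with normal form x_2.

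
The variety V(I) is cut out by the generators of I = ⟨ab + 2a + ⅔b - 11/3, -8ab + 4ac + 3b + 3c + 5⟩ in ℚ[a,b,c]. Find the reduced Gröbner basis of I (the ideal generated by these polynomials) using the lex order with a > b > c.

G = {ab + 2a + ⅔b - 11/3, ac + 4a + 25/12b + ¾c - 73/12, b² + 1/25bc - 11/5b + 62/25c + 6/5}

f_1 = ab + 2a + ⅔b - 11/3, LT = ab.
f_2 = -8ab + 4ac + 3b + 3c + 5, LT = ab.

S(f_1,f_2): lcm = ab. S = ½ac + 2a + 25/24b + ⅜c - 73/24.
  leading term ac: no divisor's leading term divides it; move ½ac to the remainder.
  leading term a: no divisor's leading term divides it; move 2a to the remainder.
  leading term b: no divisor's leading term divides it; move 25/24b to the remainder.
  leading term c: no divisor's leading term divides it; move ⅜c to the remainder.
  leading term 1: no divisor's leading term divides it; move -73/24 to the remainder.
  remainder ½ac + 2a + 25/24b + ⅜c - 73/24 ≠ 0; add g_3 = ½ac + 2a + 25/24b + ⅜c - 73/24 to the basis.

S(f_1,g_3): lcm = abc. S = -4ab + 2ac - 25/12b² - 1/12bc + 73/12b - 11/3c.
  leading term ab: subtract (-4)·f_1 from -4ab + 2ac - 25/12b² - 1/12bc + 73/12b - 11/3c → 2ac + 8a - 25/12b² - 1/12bc + 35/4b - 11/3c - 44/3
  leading term ac: subtract (4)·g_3 from 2ac + 8a - 25/12b² - 1/12bc + 35/4b - 11/3c - 44/3 → -25/12b² - 1/12bc + 55/12b - 31/6c - 5/2
  leading term b²: no divisor's leading term divides it; move -25/12b² to the remainder.
  leading term bc: no divisor's leading term divides it; move -1/12bc to the remainder.
  leading term b: no divisor's leading term divides it; move 55/12b to the remainder.
  leading term c: no divisor's leading term divides it; move -31/6c to the remainder.
  leading term 1: no divisor's leading term divides it; move -5/2 to the remainder.
  remainder -25/12b² - 1/12bc + 55/12b - 31/6c - 5/2 ≠ 0; add g_4 = -25/12b² - 1/12bc + 55/12b - 31/6c - 5/2 to the basis.

The other S-polynomials (S(f_2,g_3), S(f_1,g_4), S(f_2,g_4), S(g_3,g_4)) all reduce to 0 modulo the current basis, so we have a Gröbner basis.
Inter-reduce: drop elements whose leading term is divisible by another's, tail-reduce, and make monic.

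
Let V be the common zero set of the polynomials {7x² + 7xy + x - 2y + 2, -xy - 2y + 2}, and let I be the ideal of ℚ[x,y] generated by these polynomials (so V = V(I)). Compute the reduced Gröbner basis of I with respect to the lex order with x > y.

f_1 = 7x² + 7xy + x - 2y + 2, LT = x².
f_2 = -xy - 2y + 2, LT = xy.

S(f_1,f_2): lcm = x²y. S = xy² - 13/7xy + 2x - 2/7y² + 2/7y.
  leading term xy²: subtract (-y)·f_2 from xy² - 13/7xy + 2x - 2/7y² + 2/7y → -13/7xy + 2x - 16/7y² + 16/7y
  leading term xy: subtract (13/7)·f_2 from -13/7xy + 2x - 16/7y² + 16/7y → 2x - 16/7y² + 6y - 26/7
  leading term x: no divisor's leading term divides it; move 2x to the remainder.
  leading term y²: no divisor's leading term divides it; move -16/7y² to the remainder.
  leading term y: no divisor's leading term divides it; move 6y to the remainder.
  leading term 1: no divisor's leading term divides it; move -26/7 to the remainder.
  remainder 2x - 16/7y² + 6y - 26/7 ≠ 0; add g_3 = 2x - 16/7y² + 6y - 26/7 to the basis.

S(f_2,g_3): lcm = xy. S = 8/7y³ - 3y² + 27/7y - 2.
  leading term y³: no divisor's leading term divides it; move 8/7y³ to the remainder.
  leading term y²: no divisor's leading term divides it; move -3y² to the remainder.
  leading term y: no divisor's leading term divides it; move 27/7y to the remainder.
  leading term 1: no divisor's leading term divides it; move -2 to the remainder.
  remainder 8/7y³ - 3y² + 27/7y - 2 ≠ 0; add g_4 = 8/7y³ - 3y² + 27/7y - 2 to the basis.

The other S-polynomials (S(f_1,g_3), S(f_1,g_4), S(f_2,g_4), S(g_3,g_4)) all reduce to 0 modulo the current basis, so we have a Gröbner basis.
Inter-reduce: drop elements whose leading term is divisible by another's, tail-reduce, and make monic.

G = {x - 8/7y² + 3y - 13/7, y³ - 21/8y² + 27/8y - 7/4}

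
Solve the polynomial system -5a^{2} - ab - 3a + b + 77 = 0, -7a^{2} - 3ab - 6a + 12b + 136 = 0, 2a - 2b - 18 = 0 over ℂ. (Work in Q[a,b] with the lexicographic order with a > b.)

Compute a lex Gröbner basis by Buchberger's algorithm.
f_1 = -5a^{2} - ab - 3a + b + 77, LT = a^{2}.
f_2 = -7a^{2} - 3ab - 6a + 12b + 136, LT = a^{2}.
f_3 = 2a - 2b - 18, LT = a.

S(f_1,f_2): lcm = a^{2}. S = -\tfrac{8}{35}ab - \tfrac{9}{35}a + \tfrac{53}{35}b + \tfrac{141}{35}.
  leading term ab: subtract (-\tfrac{4}{35}b)·f_3 from -\tfrac{8}{35}ab - \tfrac{9}{35}a + \tfrac{53}{35}b + \tfrac{141}{35} → -\tfrac{9}{35}a - \tfrac{8}{35}b^{2} - \tfrac{19}{35}b + \tfrac{141}{35}
  leading term a: subtract (-\tfrac{9}{70})·f_3 from -\tfrac{9}{35}a - \tfrac{8}{35}b^{2} - \tfrac{19}{35}b + \tfrac{141}{35} → -\tfrac{8}{35}b^{2} - \tfrac{4}{5}b + \tfrac{12}{7}
  leading term b^{2}: no divisor's leading term divides it; move -\tfrac{8}{35}b^{2} to the remainder.
  leading term b: no divisor's leading term divides it; move -\tfrac{4}{5}b to the remainder.
  leading term 1: no divisor's leading term divides it; move \tfrac{12}{7} to the remainder.
  remainder -\tfrac{8}{35}b^{2} - \tfrac{4}{5}b + \tfrac{12}{7} ≠ 0; add h_4 = -\tfrac{8}{35}b^{2} - \tfrac{4}{5}b + \tfrac{12}{7} to the basis.

S(f_1,f_3): lcm = a^{2}. S = \tfrac{6}{5}ab + \tfrac{48}{5}a - \tfrac{1}{5}b - \tfrac{77}{5}.
  leading term ab: subtract (\tfrac{3}{5}b)·f_3 from \tfrac{6}{5}ab + \tfrac{48}{5}a - \tfrac{1}{5}b - \tfrac{77}{5} → \tfrac{48}{5}a + \tfrac{6}{5}b^{2} + \tfrac{53}{5}b - \tfrac{77}{5}
  leading term a: subtract (\tfrac{24}{5})·f_3 from \tfrac{48}{5}a + \tfrac{6}{5}b^{2} + \tfrac{53}{5}b - \tfrac{77}{5} → \tfrac{6}{5}b^{2} + \tfrac{101}{5}b + 71
  leading term b^{2}: subtract (-\tfrac{21}{4})·h_4 from \tfrac{6}{5}b^{2} + \tfrac{101}{5}b + 71 → 16b + 80
  leading term b: no divisor's leading term divides it; move 16b to the remainder.
  leading term 1: no divisor's leading term divides it; move 80 to the remainder.
  remainder 16b + 80 ≠ 0; add h_5 = 16b + 80 to the basis.

S(f_2,f_3): lcm = a^{2}. S = \tfrac{10}{7}ab + \tfrac{69}{7}a - \tfrac{12}{7}b - \tfrac{136}{7}.
  leading term ab: subtract (\tfrac{5}{7}b)·f_3 from \tfrac{10}{7}ab + \tfrac{69}{7}a - \tfrac{12}{7}b - \tfrac{136}{7} → \tfrac{69}{7}a + \tfrac{10}{7}b^{2} + \tfrac{78}{7}b - \tfrac{136}{7}
  leading term a: subtract (\tfrac{69}{14})·f_3 from \tfrac{69}{7}a + \tfrac{10}{7}b^{2} + \tfrac{78}{7}b - \tfrac{136}{7} → \tfrac{10}{7}b^{2} + 21b + \tfrac{485}{7}
  leading term b^{2}: subtract (-\tfrac{25}{4})·h_4 from \tfrac{10}{7}b^{2} + 21b + \tfrac{485}{7} → 16b + 80
  leading term b: subtract (1)·h_5 from 16b + 80 → 0
  remainder 0.

S(f_1,h_4): leading monomials are coprime, so the S-polynomial reduces to 0 (Buchberger's first criterion).
S(f_2,h_4): leading monomials are coprime, so the S-polynomial reduces to 0 (Buchberger's first criterion).
S(f_3,h_4): leading monomials are coprime, so the S-polynomial reduces to 0 (Buchberger's first criterion).
S(f_1,h_5): leading monomials are coprime, so the S-polynomial reduces to 0 (Buchberger's first criterion).
S(f_2,h_5): leading monomials are coprime, so the S-polynomial reduces to 0 (Buchberger's first criterion).
S(f_3,h_5): leading monomials are coprime, so the S-polynomial reduces to 0 (Buchberger's first criterion).
S(h_4,h_5): lcm = b^{2}. S = -\tfrac{3}{2}b - \tfrac{15}{2}.
  leading term b: subtract (-\tfrac{3}{32})·h_5 from -\tfrac{3}{2}b - \tfrac{15}{2} → 0
  remainder 0.

Every S-polynomial of the final basis reduces to 0, so we have a Gröbner basis.
Inter-reduce: drop elements whose leading term is divisible by another's, tail-reduce, and make monic.
Reduced Gröbner basis: {a - 4, b + 5}.

Since the basis is lex-ordered, b + 5 is univariate in b. Its roots are {-5}. Back-substituting each root into the other basis elements fixes the other coordinates.
  b = -5: the earlier basis element becomes a - 4 = 0, giving a = 4 — point (4, -5).

{(4, -5)}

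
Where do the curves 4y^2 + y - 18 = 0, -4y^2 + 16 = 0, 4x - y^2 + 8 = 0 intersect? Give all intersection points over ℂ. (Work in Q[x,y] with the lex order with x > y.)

{(-1, 2)}

Compute a lex Gröbner basis by Buchberger's algorithm.
f_1 = 4y^2 + y - 18, LT = y^2.
f_2 = -4y^2 + 16, LT = y^2.
f_3 = 4x - y^2 + 8, LT = x.

S(f_1,f_2): lcm = y^2. S = 1/4y - 1/2.
  reduce S modulo (f_1, f_2, f_3):
  remainder 1/4y - 1/2 ≠ 0; add h_4 = 1/4y - 1/2 to the basis.

The other S-polynomials (S(f_1,f_3), S(f_2,f_3), S(f_1,h_4), S(f_2,h_4), S(f_3,h_4)) all reduce to 0 modulo the current basis, so we have a Gröbner basis.
Inter-reduce: drop elements whose leading term is divisible by another's, tail-reduce, and make monic.
Reduced Gröbner basis: {x + 1, y - 2}.

From the last basis element, y - 2 = 0, so y takes values in {2}. Each choice, substituted upward through the basis, yields the corresponding point(s) of the solution set.
  y = 2: the earlier basis element becomes x + 1 = 0, giving x = -1 — point (-1, 2).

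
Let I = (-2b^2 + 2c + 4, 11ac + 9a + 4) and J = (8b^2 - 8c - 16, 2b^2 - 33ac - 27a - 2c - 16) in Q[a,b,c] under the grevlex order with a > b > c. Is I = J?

Equality of ideals is decidable: compute both reduced Gröbner bases (unique for the ordering) and check whether they agree.
Buchberger on the first generating set:
f_1 = -2b^2 + 2c + 4, LT = b^2.
f_2 = 11ac + 9a + 4, LT = ac.

The S-polynomials (S(f_1,f_2)) all reduce to 0 modulo the current basis, so we have a Gröbner basis.
Inter-reduce: drop elements whose leading term is divisible by another's, tail-reduce, and make monic.
Reduced Gröbner basis: {b^2 - c - 2, ac + 9/11a + 4/11}.

Buchberger on the second generating set:
h_1 = 8b^2 - 8c - 16, LT = b^2.
h_2 = 2b^2 - 33ac - 27a - 2c - 16, LT = b^2.

S(h_1,h_2): lcm = b^2. S = 33/2ac + 27/2a + 6.
  leading term ac: no divisor's leading term divides it; move 33/2ac to the remainder.
  leading term a: no divisor's leading term divides it; move 27/2a to the remainder.
  leading term 1: no divisor's leading term divides it; move 6 to the remainder.
  remainder 33/2ac + 27/2a + 6 ≠ 0; add k_3 = 33/2ac + 27/2a + 6 to the basis.

The other S-polynomials (S(h_1,k_3), S(h_2,k_3)) all reduce to 0 modulo the current basis, so we have a Gröbner basis.
Inter-reduce: drop elements whose leading term is divisible by another's, tail-reduce, and make monic.
Reduced Gröbner basis: {b^2 - c - 2, ac + 9/11a + 4/11}.

These coincide, so the ideals are equal.

Yes, the ideals are equal.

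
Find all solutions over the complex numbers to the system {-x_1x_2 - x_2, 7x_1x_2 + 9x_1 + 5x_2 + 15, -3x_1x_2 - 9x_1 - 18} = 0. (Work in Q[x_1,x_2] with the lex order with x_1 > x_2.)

{(-1, 3)}

Compute a lex Gröbner basis by Buchberger's algorithm.
f_1 = -x_1x_2 - x_2, LT = x_1x_2.
f_2 = 7x_1x_2 + 9x_1 + 5x_2 + 15, LT = x_1x_2.
f_3 = -3x_1x_2 - 9x_1 - 18, LT = x_1x_2.

S(f_1,f_2): lcm = x_1x_2. S = -9/7x_1 + 2/7x_2 - 15/7.
  reduce S modulo (f_1, f_2, f_3):
  remainder -9/7x_1 + 2/7x_2 - 15/7 ≠ 0; add h_4 = -9/7x_1 + 2/7x_2 - 15/7 to the basis.

S(f_1,f_3): lcm = x_1x_2. S = -3x_1 + x_2 - 6.
  reduce S modulo (f_1, f_2, f_3, h_4):
  remainder 1/3x_2 - 1 ≠ 0; add h_5 = 1/3x_2 - 1 to the basis.

The other S-polynomials (S(f_2,f_3), S(f_1,h_4), S(f_2,h_4), S(f_3,h_4), S(f_1,h_5), S(f_2,h_5), S(f_3,h_5), S(h_4,h_5)) all reduce to 0 modulo the current basis, so we have a Gröbner basis.
Inter-reduce: drop elements whose leading term is divisible by another's, tail-reduce, and make monic.
Reduced Gröbner basis: {x_1 + 1, x_2 - 3}.

The lex basis is triangular: the last element involves only x_2. Solving x_2 - 3 = 0 gives x_2 ∈ {3}; substituting each value into the earlier elements determines the remaining variables.
  x_2 = 3: the earlier basis element becomes x_1 + 1 = 0, giving x_1 = -1 — point (-1, 3).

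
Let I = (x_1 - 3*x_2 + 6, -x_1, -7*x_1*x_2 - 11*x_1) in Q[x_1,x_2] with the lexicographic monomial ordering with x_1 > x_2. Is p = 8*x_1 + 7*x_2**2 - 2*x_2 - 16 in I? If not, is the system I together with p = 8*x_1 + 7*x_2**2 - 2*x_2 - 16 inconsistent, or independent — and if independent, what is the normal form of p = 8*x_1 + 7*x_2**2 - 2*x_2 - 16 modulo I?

First compute the reduced Gröbner basis of I by Buchberger's algorithm.
f_1 = x_1 - 3*x_2 + 6, LT = x_1.
f_2 = -x_1, LT = x_1.
f_3 = -7*x_1*x_2 - 11*x_1, LT = x_1*x_2.

S(f_1,f_2): lcm = x_1. S = -3*x_2 + 6.
  leading term x_2: no divisor's leading term divides it; move -3*x_2 to the remainder.
  leading term 1: no divisor's leading term divides it; move 6 to the remainder.
  remainder -3*x_2 + 6 ≠ 0; add h_4 = -3*x_2 + 6 to the basis.

S(f_1,f_3): lcm = x_1*x_2. S = -11/7*x_1 - 3*x_2**2 + 6*x_2.
  leading term x_1: subtract (-11/7)·f_1 from -11/7*x_1 - 3*x_2**2 + 6*x_2 → -3*x_2**2 + 9/7*x_2 + 66/7
  leading term x_2**2: subtract (x_2)·h_4 from -3*x_2**2 + 9/7*x_2 + 66/7 → -33/7*x_2 + 66/7
  leading term x_2: subtract (11/7)·h_4 from -33/7*x_2 + 66/7 → 0
  remainder 0.

S(f_2,f_3): lcm = x_1*x_2. S = -11/7*x_1.
  leading term x_1: subtract (-11/7)·f_1 from -11/7*x_1 → -33/7*x_2 + 66/7
  leading term x_2: subtract (11/7)·h_4 from -33/7*x_2 + 66/7 → 0
  remainder 0.

S(f_1,h_4): leading monomials are coprime, so the S-polynomial reduces to 0 (Buchberger's first criterion).
S(f_2,h_4): leading monomials are coprime, so the S-polynomial reduces to 0 (Buchberger's first criterion).
S(f_3,h_4): lcm = x_1*x_2. S = 25/7*x_1.
  leading term x_1: subtract (25/7)·f_1 from 25/7*x_1 → 75/7*x_2 - 150/7
  leading term x_2: subtract (-25/7)·h_4 from 75/7*x_2 - 150/7 → 0
  remainder 0.

Every S-polynomial of the final basis reduces to 0, so we have a Gröbner basis.
Inter-reduce: drop elements whose leading term is divisible by another's, tail-reduce, and make monic.
Reduced Gröbner basis: {x_1, x_2 - 2}.
Label its elements g_1 = x_1, g_2 = x_2 - 2.

Reduce p = 8*x_1 + 7*x_2**2 - 2*x_2 - 16 modulo G:
  leading term x_1: subtract (8)·g_1 from 8*x_1 + 7*x_2**2 - 2*x_2 - 16 → 7*x_2**2 - 2*x_2 - 16
  leading term x_2**2: subtract (7*x_2)·g_2 from 7*x_2**2 - 2*x_2 - 16 → 12*x_2 - 16
  leading term x_2: subtract (12)·g_2 from 12*x_2 - 16 → 8
  leading term 1: no divisor's leading term divides it; move 8 to the remainder.
  normal form = 8.
The normal form is nonzero, so p ∉ I. Since p minus its normal form lies in I, I + (p) = I + (r) where r = 8; decide whether this ideal is the whole ring.
Here r = 8 is a nonzero constant, hence a unit: 1 ∈ I + (p), the Gröbner basis of I + (p) is {1}, and the enlarged system has no common solution — adjoining p is inconsistent.

Adjoining 8*x_1 + 7*x_2**2 - 2*x_2 - 16 makes the ideal the whole ring: the system is inconsistent.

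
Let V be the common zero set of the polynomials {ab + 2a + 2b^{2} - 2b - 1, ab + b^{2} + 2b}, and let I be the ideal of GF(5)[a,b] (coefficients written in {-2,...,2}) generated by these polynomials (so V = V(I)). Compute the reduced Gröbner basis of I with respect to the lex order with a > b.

G = {a - 2b^{2} - 2b + 2, b^{3} - b^{2}}

f_1 = ab + 2a + 2b^{2} - 2b - 1, LT = ab.
f_2 = ab + b^{2} + 2b, LT = ab.

S(f_1,f_2): lcm = ab. S = 2a + b^{2} + b - 1.
  leading term a: no divisor's leading term divides it; move 2a to the remainder.
  leading term b^{2}: no divisor's leading term divides it; move b^{2} to the remainder.
  leading term b: no divisor's leading term divides it; move b to the remainder.
  leading term 1: no divisor's leading term divides it; move -1 to the remainder.
  remainder 2a + b^{2} + b - 1 ≠ 0; add g_3 = 2a + b^{2} + b - 1 to the basis.

S(f_1,g_3): lcm = ab. S = 2a + 2b^{3} - b^{2} + b - 1.
  leading term a: subtract (1)·g_3 from 2a + 2b^{3} - b^{2} + b - 1 → 2b^{3} - 2b^{2}
  leading term b^{3}: no divisor's leading term divides it; move 2b^{3} to the remainder.
  leading term b^{2}: no divisor's leading term divides it; move -2b^{2} to the remainder.
  remainder 2b^{3} - 2b^{2} ≠ 0; add g_4 = 2b^{3} - 2b^{2} to the basis.

S(f_2,g_3): lcm = ab. S = 2b^{3} - 2b^{2}.
  leading term b^{3}: subtract (1)·g_4 from 2b^{3} - 2b^{2} → 0
  remainder 0.

S(f_1,g_4): lcm = ab^{3}. S = -2ab^{2} + 2b^{4} - 2b^{3} - b^{2}.
  leading term ab^{2}: subtract (-2b)·f_1 from -2ab^{2} + 2b^{4} - 2b^{3} - b^{2} → -ab + 2b^{4} + 2b^{3} - 2b
  leading term ab: subtract (-1)·f_1 from -ab + 2b^{4} + 2b^{3} - 2b → 2a + 2b^{4} + 2b^{3} + 2b^{2} + b - 1
  leading term a: subtract (1)·g_3 from 2a + 2b^{4} + 2b^{3} + 2b^{2} + b - 1 → 2b^{4} + 2b^{3} + b^{2}
  leading term b^{4}: subtract (b)·g_4 from 2b^{4} + 2b^{3} + b^{2} → -b^{3} + b^{2}
  leading term b^{3}: subtract (2)·g_4 from -b^{3} + b^{2} → 0
  remainder 0.

S(f_2,g_4): lcm = ab^{3}. S = ab^{2} + b^{4} + 2b^{3}.
  leading term ab^{2}: subtract (b)·f_1 from ab^{2} + b^{4} + 2b^{3} → -2ab + b^{4} + 2b^{2} + b
  leading term ab: subtract (-2)·f_1 from -2ab + b^{4} + 2b^{2} + b → -a + b^{4} + b^{2} + 2b - 2
  leading term a: subtract (2)·g_3 from -a + b^{4} + b^{2} + 2b - 2 → b^{4} - b^{2}
  leading term b^{4}: subtract (-2b)·g_4 from b^{4} - b^{2} → b^{3} - b^{2}
  leading term b^{3}: subtract (-2)·g_4 from b^{3} - b^{2} → 0
  remainder 0.

S(g_3,g_4): leading monomials are coprime, so the S-polynomial reduces to 0 (Buchberger's first criterion).
Every S-polynomial of the final basis reduces to 0, so we have a Gröbner basis.
Inter-reduce: drop elements whose leading term is divisible by another's, tail-reduce, and make monic.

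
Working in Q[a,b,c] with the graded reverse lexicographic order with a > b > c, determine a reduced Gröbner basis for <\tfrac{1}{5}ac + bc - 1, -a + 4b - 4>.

This is the nonlinear analogue of row-reducing a linear system.

f_1 = \tfrac{1}{5}ac + bc - 1, LT = ac.
f_2 = -a + 4b - 4, LT = a.

S(f_1,f_2): lcm = ac. S = 9bc - 4c - 5.
  leading term bc: no divisor's leading term divides it; move 9bc to the remainder.
  leading term c: no divisor's leading term divides it; move -4c to the remainder.
  leading term 1: no divisor's leading term divides it; move -5 to the remainder.
  remainder 9bc - 4c - 5 ≠ 0; add g_3 = 9bc - 4c - 5 to the basis.

The other S-polynomials (S(f_1,g_3), S(f_2,g_3)) all reduce to 0 modulo the current basis, so we have a Gröbner basis.
Inter-reduce: drop elements whose leading term is divisible by another's, tail-reduce, and make monic.

G = {bc - \tfrac{4}{9}c - \tfrac{5}{9}, a - 4b + 4}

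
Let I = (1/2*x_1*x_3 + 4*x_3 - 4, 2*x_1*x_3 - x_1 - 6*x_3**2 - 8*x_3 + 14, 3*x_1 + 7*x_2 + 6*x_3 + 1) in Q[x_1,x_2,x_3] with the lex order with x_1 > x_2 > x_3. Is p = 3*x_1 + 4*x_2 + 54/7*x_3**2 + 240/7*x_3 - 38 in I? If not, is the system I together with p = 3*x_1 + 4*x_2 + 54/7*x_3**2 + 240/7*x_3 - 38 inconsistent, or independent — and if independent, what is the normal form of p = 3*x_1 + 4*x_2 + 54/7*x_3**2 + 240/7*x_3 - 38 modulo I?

3*x_1 + 4*x_2 + 54/7*x_3**2 + 240/7*x_3 - 38 lies in I (it reduces to 0).

First compute the reduced Gröbner basis of I by Buchberger's algorithm.
f_1 = 1/2*x_1*x_3 + 4*x_3 - 4, LT = x_1*x_3.
f_2 = 2*x_1*x_3 - x_1 - 6*x_3**2 - 8*x_3 + 14, LT = x_1*x_3.
f_3 = 3*x_1 + 7*x_2 + 6*x_3 + 1, LT = x_1.

S(f_1,f_2): lcm = x_1*x_3. S = 1/2*x_1 + 3*x_3**2 + 12*x_3 - 15.
  reduce S modulo (f_1, f_2, f_3):
  remainder -7/6*x_2 + 3*x_3**2 + 11*x_3 - 91/6 ≠ 0; add h_4 = -7/6*x_2 + 3*x_3**2 + 11*x_3 - 91/6 to the basis.

S(f_1,f_3): lcm = x_1*x_3. S = -7/3*x_2*x_3 - 2*x_3**2 + 23/3*x_3 - 8.
  reduce S modulo (f_1, f_2, f_3, h_4):
  remainder -6*x_3**3 - 24*x_3**2 + 38*x_3 - 8 ≠ 0; add h_5 = -6*x_3**3 - 24*x_3**2 + 38*x_3 - 8 to the basis.

The other S-polynomials (S(f_2,f_3), S(f_1,h_4), S(f_2,h_4), S(f_3,h_4), S(f_1,h_5), S(f_2,h_5), S(f_3,h_5), S(h_4,h_5)) all reduce to 0 modulo the current basis, so we have a Gröbner basis.
Inter-reduce: drop elements whose leading term is divisible by another's, tail-reduce, and make monic.
Reduced Gröbner basis: {x_1 + 6*x_3**2 + 24*x_3 - 30, x_2 - 18/7*x_3**2 - 66/7*x_3 + 13, x_3**3 + 4*x_3**2 - 19/3*x_3 + 4/3}.
Label its elements g_1 = x_1 + 6*x_3**2 + 24*x_3 - 30, g_2 = x_2 - 18/7*x_3**2 - 66/7*x_3 + 13, g_3 = x_3**3 + 4*x_3**2 - 19/3*x_3 + 4/3.

Reduce p = 3*x_1 + 4*x_2 + 54/7*x_3**2 + 240/7*x_3 - 38 modulo G:
  leading term x_1: subtract (3)·g_1 from 3*x_1 + 4*x_2 + 54/7*x_3**2 + 240/7*x_3 - 38 → 4*x_2 - 72/7*x_3**2 - 264/7*x_3 + 52
  leading term x_2: subtract (4)·g_2 from 4*x_2 - 72/7*x_3**2 - 264/7*x_3 + 52 → 0
  normal form = 0.
Since the normal form is 0, p ∈ I.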